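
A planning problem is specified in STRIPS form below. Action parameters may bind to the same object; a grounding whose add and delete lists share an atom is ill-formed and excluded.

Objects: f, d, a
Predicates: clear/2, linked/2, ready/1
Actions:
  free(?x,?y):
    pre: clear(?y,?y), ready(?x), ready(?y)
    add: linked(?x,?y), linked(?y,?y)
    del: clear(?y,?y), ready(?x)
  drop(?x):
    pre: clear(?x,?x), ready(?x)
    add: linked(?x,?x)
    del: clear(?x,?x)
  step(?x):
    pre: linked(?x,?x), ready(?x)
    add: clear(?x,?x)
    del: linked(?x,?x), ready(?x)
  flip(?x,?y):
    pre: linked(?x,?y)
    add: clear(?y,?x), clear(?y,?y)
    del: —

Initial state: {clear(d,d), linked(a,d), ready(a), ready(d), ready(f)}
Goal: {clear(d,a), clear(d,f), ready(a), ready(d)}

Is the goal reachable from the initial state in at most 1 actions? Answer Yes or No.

1. free(f,d)  →  {linked(a,d), linked(d,d), linked(f,d), ready(a), ready(d)}
2. flip(f,d)  →  {clear(d,d), clear(d,f), linked(a,d), linked(d,d), linked(f,d), ready(a), ready(d)}
3. flip(a,d)  →  {clear(d,a), clear(d,d), clear(d,f), linked(a,d), linked(d,d), linked(f,d), ready(a), ready(d)}
optimal plan length = 3; 3 > 1

No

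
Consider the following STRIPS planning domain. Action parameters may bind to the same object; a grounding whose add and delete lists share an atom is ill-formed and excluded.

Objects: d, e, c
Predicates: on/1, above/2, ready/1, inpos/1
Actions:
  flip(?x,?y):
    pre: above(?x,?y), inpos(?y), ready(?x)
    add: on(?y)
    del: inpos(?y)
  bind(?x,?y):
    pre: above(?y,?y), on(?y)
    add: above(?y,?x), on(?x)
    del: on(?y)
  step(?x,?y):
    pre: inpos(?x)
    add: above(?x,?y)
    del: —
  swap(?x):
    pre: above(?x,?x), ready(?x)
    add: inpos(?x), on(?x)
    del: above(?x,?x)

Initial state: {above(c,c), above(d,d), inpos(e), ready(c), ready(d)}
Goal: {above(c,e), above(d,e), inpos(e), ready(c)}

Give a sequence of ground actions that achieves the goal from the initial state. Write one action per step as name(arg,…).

swap(d); step(d,e); swap(c); step(c,e)

1. swap(d)  →  {above(c,c), inpos(d), inpos(e), on(d), ready(c), ready(d)}
2. step(d,e)  →  {above(c,c), above(d,e), inpos(d), inpos(e), on(d), ready(c), ready(d)}
3. swap(c)  →  {above(d,e), inpos(c), inpos(d), inpos(e), on(c), on(d), ready(c), ready(d)}
4. step(c,e)  →  {above(c,e), above(d,e), inpos(c), inpos(d), inpos(e), on(c), on(d), ready(c), ready(d)}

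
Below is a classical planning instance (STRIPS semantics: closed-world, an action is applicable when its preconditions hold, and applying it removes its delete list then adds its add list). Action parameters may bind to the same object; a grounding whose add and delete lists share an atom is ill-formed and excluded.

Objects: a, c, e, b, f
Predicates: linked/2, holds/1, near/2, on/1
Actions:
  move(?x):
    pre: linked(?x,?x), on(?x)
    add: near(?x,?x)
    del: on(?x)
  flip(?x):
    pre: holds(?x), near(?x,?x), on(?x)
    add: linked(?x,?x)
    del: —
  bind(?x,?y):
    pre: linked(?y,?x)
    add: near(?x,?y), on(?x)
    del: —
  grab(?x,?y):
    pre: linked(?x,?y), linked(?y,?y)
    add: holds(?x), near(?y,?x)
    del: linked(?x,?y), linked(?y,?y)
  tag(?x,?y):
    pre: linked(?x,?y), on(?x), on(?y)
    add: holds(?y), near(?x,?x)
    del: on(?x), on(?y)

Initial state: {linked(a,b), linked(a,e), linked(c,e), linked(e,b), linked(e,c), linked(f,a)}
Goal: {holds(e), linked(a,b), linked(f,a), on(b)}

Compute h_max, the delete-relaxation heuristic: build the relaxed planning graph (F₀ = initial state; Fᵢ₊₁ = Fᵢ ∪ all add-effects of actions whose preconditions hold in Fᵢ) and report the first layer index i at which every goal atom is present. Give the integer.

2

F0 = init (6 atoms)
F1 = F0 ∪ {near(a,f), near(b,a), near(b,e), near(c,e), near(e,a), near(e,c), on(a), on(b), on(c), on(e)}  (16 atoms)
F2 = F1 ∪ {holds(b), holds(c), holds(e), near(a,a), near(c,c), near(e,e)}  (22 atoms)
goal ⊆ F2  ⇒  h_max = 2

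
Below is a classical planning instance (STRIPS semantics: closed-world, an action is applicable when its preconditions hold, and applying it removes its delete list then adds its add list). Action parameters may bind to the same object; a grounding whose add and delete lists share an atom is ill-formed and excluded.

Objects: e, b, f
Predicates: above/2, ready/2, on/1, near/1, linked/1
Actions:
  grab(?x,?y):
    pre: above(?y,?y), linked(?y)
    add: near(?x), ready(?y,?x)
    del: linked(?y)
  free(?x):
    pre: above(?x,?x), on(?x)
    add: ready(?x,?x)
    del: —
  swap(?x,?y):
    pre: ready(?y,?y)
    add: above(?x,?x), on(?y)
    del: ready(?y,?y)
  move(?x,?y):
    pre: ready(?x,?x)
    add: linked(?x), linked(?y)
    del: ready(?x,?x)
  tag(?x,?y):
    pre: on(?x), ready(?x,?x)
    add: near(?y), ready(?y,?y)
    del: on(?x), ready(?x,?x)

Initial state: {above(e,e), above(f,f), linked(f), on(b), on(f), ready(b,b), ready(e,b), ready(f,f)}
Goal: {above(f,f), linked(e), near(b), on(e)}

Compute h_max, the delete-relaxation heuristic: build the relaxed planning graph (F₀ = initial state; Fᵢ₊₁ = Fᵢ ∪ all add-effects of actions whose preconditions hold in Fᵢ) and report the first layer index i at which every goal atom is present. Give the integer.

F0 = init (8 atoms)
F1 = F0 ∪ {above(b,b), linked(b), linked(e), near(b), near(e), near(f), ready(e,e), ready(f,b), ready(f,e)}  (17 atoms)
F2 = F1 ∪ {on(e), ready(b,e), ready(b,f), ready(e,f)}  (21 atoms)
goal ⊆ F2  ⇒  h_max = 2

2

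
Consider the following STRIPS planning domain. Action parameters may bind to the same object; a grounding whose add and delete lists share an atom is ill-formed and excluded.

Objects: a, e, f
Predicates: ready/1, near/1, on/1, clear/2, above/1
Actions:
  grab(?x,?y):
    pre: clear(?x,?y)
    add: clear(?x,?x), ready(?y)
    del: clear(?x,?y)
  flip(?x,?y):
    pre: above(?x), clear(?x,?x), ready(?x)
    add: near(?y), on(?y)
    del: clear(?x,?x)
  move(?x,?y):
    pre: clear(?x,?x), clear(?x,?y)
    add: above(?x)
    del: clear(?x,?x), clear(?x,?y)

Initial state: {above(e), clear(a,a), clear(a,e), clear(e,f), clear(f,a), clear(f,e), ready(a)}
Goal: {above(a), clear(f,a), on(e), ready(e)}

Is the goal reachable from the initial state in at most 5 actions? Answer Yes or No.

Yes

1. move(a,a)  →  {above(a), above(e), clear(a,e), clear(e,f), clear(f,a), clear(f,e), ready(a)}
2. grab(a,e)  →  {above(a), above(e), clear(a,a), clear(e,f), clear(f,a), clear(f,e), ready(a), ready(e)}
3. flip(a,e)  →  {above(a), above(e), clear(e,f), clear(f,a), clear(f,e), near(e), on(e), ready(a), ready(e)}
optimal plan length = 3; 3 ≤ 5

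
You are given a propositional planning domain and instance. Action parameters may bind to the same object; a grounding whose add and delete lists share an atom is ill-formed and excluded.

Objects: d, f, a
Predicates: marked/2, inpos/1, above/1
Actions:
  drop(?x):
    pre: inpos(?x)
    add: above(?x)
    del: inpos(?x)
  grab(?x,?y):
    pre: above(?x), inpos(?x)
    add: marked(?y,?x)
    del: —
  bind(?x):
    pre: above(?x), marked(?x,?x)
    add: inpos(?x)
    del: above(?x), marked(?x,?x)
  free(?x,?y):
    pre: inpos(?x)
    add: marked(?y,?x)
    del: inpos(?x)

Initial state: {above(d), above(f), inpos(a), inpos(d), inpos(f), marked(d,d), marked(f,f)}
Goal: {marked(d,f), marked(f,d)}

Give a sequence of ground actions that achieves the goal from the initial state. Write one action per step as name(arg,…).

1. grab(d,f)  →  {above(d), above(f), inpos(a), inpos(d), inpos(f), marked(d,d), marked(f,d), marked(f,f)}
2. grab(f,d)  →  {above(d), above(f), inpos(a), inpos(d), inpos(f), marked(d,d), marked(d,f), marked(f,d), marked(f,f)}

grab(d,f); grab(f,d)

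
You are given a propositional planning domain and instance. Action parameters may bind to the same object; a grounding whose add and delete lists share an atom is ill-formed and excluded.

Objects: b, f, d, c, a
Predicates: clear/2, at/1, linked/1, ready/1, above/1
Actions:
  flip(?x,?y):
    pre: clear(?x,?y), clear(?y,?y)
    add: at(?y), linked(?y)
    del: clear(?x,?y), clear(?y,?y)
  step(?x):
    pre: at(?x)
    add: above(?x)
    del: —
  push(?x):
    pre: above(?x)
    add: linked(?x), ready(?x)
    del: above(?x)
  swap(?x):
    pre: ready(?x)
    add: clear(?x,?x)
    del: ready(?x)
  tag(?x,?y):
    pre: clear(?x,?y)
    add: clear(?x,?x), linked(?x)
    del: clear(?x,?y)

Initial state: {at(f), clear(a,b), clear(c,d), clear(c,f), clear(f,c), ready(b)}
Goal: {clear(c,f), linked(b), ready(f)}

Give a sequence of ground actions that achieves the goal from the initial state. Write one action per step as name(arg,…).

step(f); push(f); swap(b); flip(b,b)

1. step(f)  →  {above(f), at(f), clear(a,b), clear(c,d), clear(c,f), clear(f,c), ready(b)}
2. push(f)  →  {at(f), clear(a,b), clear(c,d), clear(c,f), clear(f,c), linked(f), ready(b), ready(f)}
3. swap(b)  →  {at(f), clear(a,b), clear(b,b), clear(c,d), clear(c,f), clear(f,c), linked(f), ready(f)}
4. flip(b,b)  →  {at(b), at(f), clear(a,b), clear(c,d), clear(c,f), clear(f,c), linked(b), linked(f), ready(f)}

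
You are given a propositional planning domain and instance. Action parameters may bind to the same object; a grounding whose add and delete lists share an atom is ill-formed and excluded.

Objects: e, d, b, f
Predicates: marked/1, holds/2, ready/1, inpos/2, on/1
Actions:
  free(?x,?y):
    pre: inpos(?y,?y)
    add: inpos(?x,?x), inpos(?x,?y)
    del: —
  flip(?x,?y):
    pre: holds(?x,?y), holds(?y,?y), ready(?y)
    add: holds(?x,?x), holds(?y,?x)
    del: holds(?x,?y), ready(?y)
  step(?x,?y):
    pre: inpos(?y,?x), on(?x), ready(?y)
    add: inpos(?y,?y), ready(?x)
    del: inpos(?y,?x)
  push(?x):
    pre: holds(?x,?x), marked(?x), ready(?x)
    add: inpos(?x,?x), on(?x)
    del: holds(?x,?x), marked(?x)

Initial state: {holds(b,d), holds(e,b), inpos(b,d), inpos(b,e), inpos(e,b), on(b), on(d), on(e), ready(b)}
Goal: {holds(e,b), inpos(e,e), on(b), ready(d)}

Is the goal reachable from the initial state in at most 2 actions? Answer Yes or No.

Yes

1. step(d,b)  →  {holds(b,d), holds(e,b), inpos(b,b), inpos(b,e), inpos(e,b), on(b), on(d), on(e), ready(b), ready(d)}
2. free(e,b)  →  {holds(b,d), holds(e,b), inpos(b,b), inpos(b,e), inpos(e,b), inpos(e,e), on(b), on(d), on(e), ready(b), ready(d)}
optimal plan length = 2; 2 ≤ 2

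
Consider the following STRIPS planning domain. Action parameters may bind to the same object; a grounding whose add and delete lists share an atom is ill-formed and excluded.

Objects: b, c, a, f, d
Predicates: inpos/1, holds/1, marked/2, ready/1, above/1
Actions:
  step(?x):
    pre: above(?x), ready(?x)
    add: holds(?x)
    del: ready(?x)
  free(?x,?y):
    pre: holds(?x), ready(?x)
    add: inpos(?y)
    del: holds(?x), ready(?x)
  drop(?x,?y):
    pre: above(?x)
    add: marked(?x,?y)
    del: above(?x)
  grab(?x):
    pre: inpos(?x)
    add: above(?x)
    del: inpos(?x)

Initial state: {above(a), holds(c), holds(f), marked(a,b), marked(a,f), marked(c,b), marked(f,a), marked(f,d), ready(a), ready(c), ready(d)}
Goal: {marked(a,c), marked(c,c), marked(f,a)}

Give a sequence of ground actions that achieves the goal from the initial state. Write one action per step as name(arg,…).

1. free(c,c)  →  {above(a), holds(f), inpos(c), marked(a,b), marked(a,f), marked(c,b), marked(f,a), marked(f,d), ready(a), ready(d)}
2. drop(a,c)  →  {holds(f), inpos(c), marked(a,b), marked(a,c), marked(a,f), marked(c,b), marked(f,a), marked(f,d), ready(a), ready(d)}
3. grab(c)  →  {above(c), holds(f), marked(a,b), marked(a,c), marked(a,f), marked(c,b), marked(f,a), marked(f,d), ready(a), ready(d)}
4. drop(c,c)  →  {holds(f), marked(a,b), marked(a,c), marked(a,f), marked(c,b), marked(c,c), marked(f,a), marked(f,d), ready(a), ready(d)}

free(c,c); drop(a,c); grab(c); drop(c,c)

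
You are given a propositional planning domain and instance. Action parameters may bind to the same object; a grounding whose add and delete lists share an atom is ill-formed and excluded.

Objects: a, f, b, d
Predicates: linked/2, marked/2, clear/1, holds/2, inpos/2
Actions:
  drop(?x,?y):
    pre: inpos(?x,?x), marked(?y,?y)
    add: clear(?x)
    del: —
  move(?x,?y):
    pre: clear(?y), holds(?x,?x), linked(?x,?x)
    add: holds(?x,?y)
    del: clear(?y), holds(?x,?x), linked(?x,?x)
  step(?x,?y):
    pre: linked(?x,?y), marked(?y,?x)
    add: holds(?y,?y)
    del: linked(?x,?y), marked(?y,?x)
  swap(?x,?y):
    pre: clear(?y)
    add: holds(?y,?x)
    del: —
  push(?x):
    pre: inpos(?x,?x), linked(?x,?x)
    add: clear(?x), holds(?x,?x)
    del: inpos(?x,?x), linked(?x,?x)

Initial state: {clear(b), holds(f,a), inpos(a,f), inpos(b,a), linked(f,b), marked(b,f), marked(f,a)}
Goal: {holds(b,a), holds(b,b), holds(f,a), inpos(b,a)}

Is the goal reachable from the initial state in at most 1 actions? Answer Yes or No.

No

1. step(f,b)  →  {clear(b), holds(b,b), holds(f,a), inpos(a,f), inpos(b,a), marked(f,a)}
2. swap(a,b)  →  {clear(b), holds(b,a), holds(b,b), holds(f,a), inpos(a,f), inpos(b,a), marked(f,a)}
optimal plan length = 2; 2 > 1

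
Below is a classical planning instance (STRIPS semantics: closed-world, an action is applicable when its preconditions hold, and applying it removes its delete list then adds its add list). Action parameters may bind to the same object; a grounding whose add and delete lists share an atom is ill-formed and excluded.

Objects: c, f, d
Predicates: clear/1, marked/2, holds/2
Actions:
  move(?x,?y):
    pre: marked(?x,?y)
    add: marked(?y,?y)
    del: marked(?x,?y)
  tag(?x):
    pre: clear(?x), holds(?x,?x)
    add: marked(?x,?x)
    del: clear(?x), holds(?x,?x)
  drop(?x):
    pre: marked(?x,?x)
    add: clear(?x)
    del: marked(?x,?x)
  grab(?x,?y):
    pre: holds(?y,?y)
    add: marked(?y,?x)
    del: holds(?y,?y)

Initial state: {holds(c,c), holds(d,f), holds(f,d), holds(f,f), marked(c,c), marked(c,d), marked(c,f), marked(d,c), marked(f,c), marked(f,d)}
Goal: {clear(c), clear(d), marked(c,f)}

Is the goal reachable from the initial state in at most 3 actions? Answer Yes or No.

Yes

1. move(c,d)  →  {holds(c,c), holds(d,f), holds(f,d), holds(f,f), marked(c,c), marked(c,f), marked(d,c), marked(d,d), marked(f,c), marked(f,d)}
2. drop(c)  →  {clear(c), holds(c,c), holds(d,f), holds(f,d), holds(f,f), marked(c,f), marked(d,c), marked(d,d), marked(f,c), marked(f,d)}
3. drop(d)  →  {clear(c), clear(d), holds(c,c), holds(d,f), holds(f,d), holds(f,f), marked(c,f), marked(d,c), marked(f,c), marked(f,d)}
optimal plan length = 3; 3 ≤ 3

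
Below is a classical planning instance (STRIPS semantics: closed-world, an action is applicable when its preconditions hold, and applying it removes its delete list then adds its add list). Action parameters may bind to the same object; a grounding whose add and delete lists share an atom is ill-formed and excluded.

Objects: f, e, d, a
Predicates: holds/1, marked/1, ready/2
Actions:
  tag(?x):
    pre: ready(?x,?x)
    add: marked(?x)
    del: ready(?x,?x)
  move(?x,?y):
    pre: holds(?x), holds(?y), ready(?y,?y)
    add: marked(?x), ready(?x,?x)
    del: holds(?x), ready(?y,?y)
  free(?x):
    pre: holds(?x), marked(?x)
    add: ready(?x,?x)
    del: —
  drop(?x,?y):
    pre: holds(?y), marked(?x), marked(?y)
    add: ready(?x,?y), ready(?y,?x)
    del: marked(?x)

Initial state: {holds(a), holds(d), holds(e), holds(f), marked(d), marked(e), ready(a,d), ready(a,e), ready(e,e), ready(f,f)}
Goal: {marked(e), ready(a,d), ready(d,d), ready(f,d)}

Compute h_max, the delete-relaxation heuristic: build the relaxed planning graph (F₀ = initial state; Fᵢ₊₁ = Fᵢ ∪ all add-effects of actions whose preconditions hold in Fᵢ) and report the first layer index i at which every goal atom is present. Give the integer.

F0 = init (10 atoms)
F1 = F0 ∪ {marked(a), marked(f), ready(a,a), ready(d,d), ready(d,e), ready(e,d)}  (16 atoms)
F2 = F1 ∪ {ready(a,f), ready(d,a), ready(d,f), ready(e,a), ready(e,f), ready(f,a), ready(f,d), ready(f,e)}  (24 atoms)
goal ⊆ F2  ⇒  h_max = 2

2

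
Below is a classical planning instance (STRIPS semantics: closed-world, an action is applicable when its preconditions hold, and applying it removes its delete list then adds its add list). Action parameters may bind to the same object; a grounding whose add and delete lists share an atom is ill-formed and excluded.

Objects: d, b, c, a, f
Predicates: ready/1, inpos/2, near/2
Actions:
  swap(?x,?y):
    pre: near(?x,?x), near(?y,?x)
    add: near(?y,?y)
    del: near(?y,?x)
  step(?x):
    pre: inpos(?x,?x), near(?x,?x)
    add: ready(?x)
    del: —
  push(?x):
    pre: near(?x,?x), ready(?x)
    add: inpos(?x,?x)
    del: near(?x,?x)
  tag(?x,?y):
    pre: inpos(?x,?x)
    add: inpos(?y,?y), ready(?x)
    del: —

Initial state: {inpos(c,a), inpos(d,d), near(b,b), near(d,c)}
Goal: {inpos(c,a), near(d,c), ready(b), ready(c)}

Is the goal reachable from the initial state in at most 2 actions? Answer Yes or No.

1. tag(d,b)  →  {inpos(b,b), inpos(c,a), inpos(d,d), near(b,b), near(d,c), ready(d)}
2. tag(b,c)  →  {inpos(b,b), inpos(c,a), inpos(c,c), inpos(d,d), near(b,b), near(d,c), ready(b), ready(d)}
3. tag(c,d)  →  {inpos(b,b), inpos(c,a), inpos(c,c), inpos(d,d), near(b,b), near(d,c), ready(b), ready(c), ready(d)}
optimal plan length = 3; 3 > 2

No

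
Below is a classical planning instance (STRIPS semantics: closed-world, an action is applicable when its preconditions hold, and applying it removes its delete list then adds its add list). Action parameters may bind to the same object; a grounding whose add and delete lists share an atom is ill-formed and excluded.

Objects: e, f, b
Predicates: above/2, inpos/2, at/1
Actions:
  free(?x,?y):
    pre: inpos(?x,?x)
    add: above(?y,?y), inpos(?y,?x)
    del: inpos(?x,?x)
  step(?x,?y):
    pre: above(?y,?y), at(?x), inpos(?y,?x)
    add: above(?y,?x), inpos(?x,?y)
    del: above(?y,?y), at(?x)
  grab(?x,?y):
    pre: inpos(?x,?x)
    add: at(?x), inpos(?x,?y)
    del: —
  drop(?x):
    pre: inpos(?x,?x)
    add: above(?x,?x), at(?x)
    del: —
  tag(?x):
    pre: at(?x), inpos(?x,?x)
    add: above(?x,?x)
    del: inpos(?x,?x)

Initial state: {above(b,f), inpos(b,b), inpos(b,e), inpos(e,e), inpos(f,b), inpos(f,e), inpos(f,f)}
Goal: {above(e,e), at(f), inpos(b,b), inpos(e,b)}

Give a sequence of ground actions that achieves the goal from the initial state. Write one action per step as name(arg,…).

grab(e,b); grab(f,e); free(f,e)

1. grab(e,b)  →  {above(b,f), at(e), inpos(b,b), inpos(b,e), inpos(e,b), inpos(e,e), inpos(f,b), inpos(f,e), inpos(f,f)}
2. grab(f,e)  →  {above(b,f), at(e), at(f), inpos(b,b), inpos(b,e), inpos(e,b), inpos(e,e), inpos(f,b), inpos(f,e), inpos(f,f)}
3. free(f,e)  →  {above(b,f), above(e,e), at(e), at(f), inpos(b,b), inpos(b,e), inpos(e,b), inpos(e,e), inpos(e,f), inpos(f,b), inpos(f,e)}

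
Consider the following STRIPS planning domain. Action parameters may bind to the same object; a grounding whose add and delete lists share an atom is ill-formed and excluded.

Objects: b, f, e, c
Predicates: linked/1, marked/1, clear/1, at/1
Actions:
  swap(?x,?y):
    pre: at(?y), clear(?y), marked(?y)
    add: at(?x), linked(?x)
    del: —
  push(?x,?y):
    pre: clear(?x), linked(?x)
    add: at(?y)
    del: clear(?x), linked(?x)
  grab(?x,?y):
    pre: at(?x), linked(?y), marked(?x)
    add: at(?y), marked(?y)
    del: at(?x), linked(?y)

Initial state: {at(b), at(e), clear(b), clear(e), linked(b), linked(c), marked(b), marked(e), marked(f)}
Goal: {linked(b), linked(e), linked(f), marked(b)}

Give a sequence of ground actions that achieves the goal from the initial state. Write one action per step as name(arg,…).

1. swap(f,b)  →  {at(b), at(e), at(f), clear(b), clear(e), linked(b), linked(c), linked(f), marked(b), marked(e), marked(f)}
2. swap(e,b)  →  {at(b), at(e), at(f), clear(b), clear(e), linked(b), linked(c), linked(e), linked(f), marked(b), marked(e), marked(f)}

swap(f,b); swap(e,b)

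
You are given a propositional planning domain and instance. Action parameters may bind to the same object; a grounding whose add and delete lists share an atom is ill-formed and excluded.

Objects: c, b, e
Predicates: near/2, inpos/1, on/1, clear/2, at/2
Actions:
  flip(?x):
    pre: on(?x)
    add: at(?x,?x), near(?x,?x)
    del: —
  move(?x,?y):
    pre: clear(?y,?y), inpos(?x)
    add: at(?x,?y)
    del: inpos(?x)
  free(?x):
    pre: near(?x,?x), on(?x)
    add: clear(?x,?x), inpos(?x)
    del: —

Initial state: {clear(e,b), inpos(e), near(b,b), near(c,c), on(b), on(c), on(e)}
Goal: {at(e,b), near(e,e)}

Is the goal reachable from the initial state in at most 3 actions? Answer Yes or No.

Yes

1. flip(e)  →  {at(e,e), clear(e,b), inpos(e), near(b,b), near(c,c), near(e,e), on(b), on(c), on(e)}
2. free(b)  →  {at(e,e), clear(b,b), clear(e,b), inpos(b), inpos(e), near(b,b), near(c,c), near(e,e), on(b), on(c), on(e)}
3. move(e,b)  →  {at(e,b), at(e,e), clear(b,b), clear(e,b), inpos(b), near(b,b), near(c,c), near(e,e), on(b), on(c), on(e)}
optimal plan length = 3; 3 ≤ 3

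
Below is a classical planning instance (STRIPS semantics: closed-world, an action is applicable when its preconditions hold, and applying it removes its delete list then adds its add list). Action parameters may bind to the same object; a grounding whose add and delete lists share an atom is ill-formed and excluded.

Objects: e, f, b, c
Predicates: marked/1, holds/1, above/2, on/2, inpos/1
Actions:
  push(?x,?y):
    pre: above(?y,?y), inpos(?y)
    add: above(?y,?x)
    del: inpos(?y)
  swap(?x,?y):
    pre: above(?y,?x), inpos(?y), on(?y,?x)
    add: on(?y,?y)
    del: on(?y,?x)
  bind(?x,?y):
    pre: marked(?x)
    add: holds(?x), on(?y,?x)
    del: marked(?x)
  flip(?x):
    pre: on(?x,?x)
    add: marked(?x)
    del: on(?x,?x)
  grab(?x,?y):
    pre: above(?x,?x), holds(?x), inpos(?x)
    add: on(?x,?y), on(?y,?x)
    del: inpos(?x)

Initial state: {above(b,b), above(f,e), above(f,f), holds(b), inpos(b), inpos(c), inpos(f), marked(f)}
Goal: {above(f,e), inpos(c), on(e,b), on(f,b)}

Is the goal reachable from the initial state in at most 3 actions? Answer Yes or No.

1. bind(f,e)  →  {above(b,b), above(f,e), above(f,f), holds(b), holds(f), inpos(b), inpos(c), inpos(f), on(e,f)}
2. grab(f,b)  →  {above(b,b), above(f,e), above(f,f), holds(b), holds(f), inpos(b), inpos(c), on(b,f), on(e,f), on(f,b)}
3. grab(b,e)  →  {above(b,b), above(f,e), above(f,f), holds(b), holds(f), inpos(c), on(b,e), on(b,f), on(e,b), on(e,f), on(f,b)}
optimal plan length = 3; 3 ≤ 3

Yes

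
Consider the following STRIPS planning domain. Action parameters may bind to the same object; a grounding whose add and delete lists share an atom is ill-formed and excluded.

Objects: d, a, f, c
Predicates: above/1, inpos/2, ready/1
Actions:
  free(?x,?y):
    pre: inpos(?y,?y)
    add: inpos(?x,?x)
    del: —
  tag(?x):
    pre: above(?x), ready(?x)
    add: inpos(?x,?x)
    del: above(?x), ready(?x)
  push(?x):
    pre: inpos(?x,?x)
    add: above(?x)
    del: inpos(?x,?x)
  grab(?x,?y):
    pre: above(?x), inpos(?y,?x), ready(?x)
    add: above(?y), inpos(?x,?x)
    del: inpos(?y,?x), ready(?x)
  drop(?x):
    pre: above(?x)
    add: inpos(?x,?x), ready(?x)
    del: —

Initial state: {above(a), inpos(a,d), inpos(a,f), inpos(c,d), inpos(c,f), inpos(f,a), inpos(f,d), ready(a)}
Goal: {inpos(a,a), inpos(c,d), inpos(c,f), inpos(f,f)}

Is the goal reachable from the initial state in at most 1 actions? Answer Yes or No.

No

1. tag(a)  →  {inpos(a,a), inpos(a,d), inpos(a,f), inpos(c,d), inpos(c,f), inpos(f,a), inpos(f,d)}
2. free(f,a)  →  {inpos(a,a), inpos(a,d), inpos(a,f), inpos(c,d), inpos(c,f), inpos(f,a), inpos(f,d), inpos(f,f)}
optimal plan length = 2; 2 > 1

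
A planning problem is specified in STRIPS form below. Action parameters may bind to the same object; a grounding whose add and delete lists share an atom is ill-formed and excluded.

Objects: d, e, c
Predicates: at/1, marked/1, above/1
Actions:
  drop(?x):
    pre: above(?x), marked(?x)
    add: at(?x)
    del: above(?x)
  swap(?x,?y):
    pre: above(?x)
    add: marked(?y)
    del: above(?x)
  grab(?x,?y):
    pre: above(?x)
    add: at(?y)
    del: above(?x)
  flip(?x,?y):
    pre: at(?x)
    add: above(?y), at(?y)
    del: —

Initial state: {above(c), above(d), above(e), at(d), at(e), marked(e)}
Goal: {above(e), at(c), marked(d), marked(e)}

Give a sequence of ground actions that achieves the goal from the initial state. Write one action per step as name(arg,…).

1. swap(d,d)  →  {above(c), above(e), at(d), at(e), marked(d), marked(e)}
2. grab(c,c)  →  {above(e), at(c), at(d), at(e), marked(d), marked(e)}

swap(d,d); grab(c,c)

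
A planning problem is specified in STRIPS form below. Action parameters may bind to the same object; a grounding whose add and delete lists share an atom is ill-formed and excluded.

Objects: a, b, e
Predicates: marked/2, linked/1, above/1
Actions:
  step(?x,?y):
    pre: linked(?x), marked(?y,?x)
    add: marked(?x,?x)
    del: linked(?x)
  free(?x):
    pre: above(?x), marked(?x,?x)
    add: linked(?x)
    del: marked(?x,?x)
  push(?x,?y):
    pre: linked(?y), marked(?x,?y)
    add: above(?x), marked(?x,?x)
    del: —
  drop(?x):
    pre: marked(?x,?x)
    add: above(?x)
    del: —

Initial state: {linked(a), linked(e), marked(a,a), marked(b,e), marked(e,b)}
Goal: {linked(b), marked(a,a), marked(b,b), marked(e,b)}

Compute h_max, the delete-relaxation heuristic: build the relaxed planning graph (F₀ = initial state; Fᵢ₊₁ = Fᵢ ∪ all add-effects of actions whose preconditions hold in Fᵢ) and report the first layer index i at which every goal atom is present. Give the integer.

2

F0 = init (5 atoms)
F1 = F0 ∪ {above(a), above(b), marked(b,b), marked(e,e)}  (9 atoms)
F2 = F1 ∪ {above(e), linked(b)}  (11 atoms)
goal ⊆ F2  ⇒  h_max = 2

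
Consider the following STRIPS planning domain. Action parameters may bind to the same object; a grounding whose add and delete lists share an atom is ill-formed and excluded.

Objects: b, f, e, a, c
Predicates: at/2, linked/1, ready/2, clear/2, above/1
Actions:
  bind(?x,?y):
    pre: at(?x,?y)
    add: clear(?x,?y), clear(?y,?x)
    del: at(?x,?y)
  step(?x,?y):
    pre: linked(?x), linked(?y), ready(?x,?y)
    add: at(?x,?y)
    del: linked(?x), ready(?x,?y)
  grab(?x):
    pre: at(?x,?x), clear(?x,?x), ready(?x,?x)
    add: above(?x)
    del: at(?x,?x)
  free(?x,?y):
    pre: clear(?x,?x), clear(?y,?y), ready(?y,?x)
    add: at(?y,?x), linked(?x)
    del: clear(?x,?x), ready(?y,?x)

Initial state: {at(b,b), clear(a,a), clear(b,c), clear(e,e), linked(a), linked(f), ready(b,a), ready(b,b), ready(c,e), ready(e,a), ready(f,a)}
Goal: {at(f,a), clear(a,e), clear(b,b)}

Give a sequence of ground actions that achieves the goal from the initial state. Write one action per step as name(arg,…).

bind(b,b); step(f,a); free(a,e); bind(e,a)

1. bind(b,b)  →  {clear(a,a), clear(b,b), clear(b,c), clear(e,e), linked(a), linked(f), ready(b,a), ready(b,b), ready(c,e), ready(e,a), ready(f,a)}
2. step(f,a)  →  {at(f,a), clear(a,a), clear(b,b), clear(b,c), clear(e,e), linked(a), ready(b,a), ready(b,b), ready(c,e), ready(e,a)}
3. free(a,e)  →  {at(e,a), at(f,a), clear(b,b), clear(b,c), clear(e,e), linked(a), ready(b,a), ready(b,b), ready(c,e)}
4. bind(e,a)  →  {at(f,a), clear(a,e), clear(b,b), clear(b,c), clear(e,a), clear(e,e), linked(a), ready(b,a), ready(b,b), ready(c,e)}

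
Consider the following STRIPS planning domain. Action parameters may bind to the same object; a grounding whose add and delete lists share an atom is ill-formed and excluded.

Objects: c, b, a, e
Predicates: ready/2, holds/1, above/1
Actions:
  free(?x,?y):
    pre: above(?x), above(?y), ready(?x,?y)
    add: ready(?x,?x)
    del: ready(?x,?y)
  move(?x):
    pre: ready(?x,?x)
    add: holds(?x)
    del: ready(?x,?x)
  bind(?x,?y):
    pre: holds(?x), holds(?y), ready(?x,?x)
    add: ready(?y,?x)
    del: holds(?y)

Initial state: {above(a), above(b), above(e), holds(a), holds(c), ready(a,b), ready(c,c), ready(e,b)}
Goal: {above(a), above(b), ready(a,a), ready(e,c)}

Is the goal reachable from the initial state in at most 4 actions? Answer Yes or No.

Yes

1. free(a,b)  →  {above(a), above(b), above(e), holds(a), holds(c), ready(a,a), ready(c,c), ready(e,b)}
2. free(e,b)  →  {above(a), above(b), above(e), holds(a), holds(c), ready(a,a), ready(c,c), ready(e,e)}
3. move(e)  →  {above(a), above(b), above(e), holds(a), holds(c), holds(e), ready(a,a), ready(c,c)}
4. bind(c,e)  →  {above(a), above(b), above(e), holds(a), holds(c), ready(a,a), ready(c,c), ready(e,c)}
optimal plan length = 4; 4 ≤ 4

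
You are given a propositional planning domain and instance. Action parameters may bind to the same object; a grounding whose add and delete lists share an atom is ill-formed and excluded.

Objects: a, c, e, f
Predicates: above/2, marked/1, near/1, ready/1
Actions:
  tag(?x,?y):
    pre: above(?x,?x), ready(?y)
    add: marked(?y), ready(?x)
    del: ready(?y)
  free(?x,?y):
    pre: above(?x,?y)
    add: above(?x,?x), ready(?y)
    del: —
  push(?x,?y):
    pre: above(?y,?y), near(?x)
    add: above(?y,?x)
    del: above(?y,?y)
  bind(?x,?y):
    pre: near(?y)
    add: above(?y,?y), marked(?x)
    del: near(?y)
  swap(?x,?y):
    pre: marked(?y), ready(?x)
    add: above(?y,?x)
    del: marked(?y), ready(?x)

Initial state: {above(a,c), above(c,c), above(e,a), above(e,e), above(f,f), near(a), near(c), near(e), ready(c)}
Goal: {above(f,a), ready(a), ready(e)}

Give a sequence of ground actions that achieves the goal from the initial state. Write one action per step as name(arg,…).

tag(e,c); free(e,a); push(a,f)

1. tag(e,c)  →  {above(a,c), above(c,c), above(e,a), above(e,e), above(f,f), marked(c), near(a), near(c), near(e), ready(e)}
2. free(e,a)  →  {above(a,c), above(c,c), above(e,a), above(e,e), above(f,f), marked(c), near(a), near(c), near(e), ready(a), ready(e)}
3. push(a,f)  →  {above(a,c), above(c,c), above(e,a), above(e,e), above(f,a), marked(c), near(a), near(c), near(e), ready(a), ready(e)}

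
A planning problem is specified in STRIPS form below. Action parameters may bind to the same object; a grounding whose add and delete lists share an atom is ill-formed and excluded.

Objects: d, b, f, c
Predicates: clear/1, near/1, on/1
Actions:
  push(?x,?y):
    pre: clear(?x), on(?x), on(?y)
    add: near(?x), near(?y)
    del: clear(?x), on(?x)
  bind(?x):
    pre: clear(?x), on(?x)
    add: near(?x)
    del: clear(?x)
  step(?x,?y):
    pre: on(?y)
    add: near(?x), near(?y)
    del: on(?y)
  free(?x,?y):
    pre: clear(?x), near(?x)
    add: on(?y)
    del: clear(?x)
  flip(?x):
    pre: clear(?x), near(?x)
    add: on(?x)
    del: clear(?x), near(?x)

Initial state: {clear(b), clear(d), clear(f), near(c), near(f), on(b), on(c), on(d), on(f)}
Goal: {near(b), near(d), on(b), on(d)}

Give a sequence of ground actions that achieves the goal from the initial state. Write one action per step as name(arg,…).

1. push(d,b)  →  {clear(b), clear(f), near(b), near(c), near(d), near(f), on(b), on(c), on(f)}
2. free(b,d)  →  {clear(f), near(b), near(c), near(d), near(f), on(b), on(c), on(d), on(f)}

push(d,b); free(b,d)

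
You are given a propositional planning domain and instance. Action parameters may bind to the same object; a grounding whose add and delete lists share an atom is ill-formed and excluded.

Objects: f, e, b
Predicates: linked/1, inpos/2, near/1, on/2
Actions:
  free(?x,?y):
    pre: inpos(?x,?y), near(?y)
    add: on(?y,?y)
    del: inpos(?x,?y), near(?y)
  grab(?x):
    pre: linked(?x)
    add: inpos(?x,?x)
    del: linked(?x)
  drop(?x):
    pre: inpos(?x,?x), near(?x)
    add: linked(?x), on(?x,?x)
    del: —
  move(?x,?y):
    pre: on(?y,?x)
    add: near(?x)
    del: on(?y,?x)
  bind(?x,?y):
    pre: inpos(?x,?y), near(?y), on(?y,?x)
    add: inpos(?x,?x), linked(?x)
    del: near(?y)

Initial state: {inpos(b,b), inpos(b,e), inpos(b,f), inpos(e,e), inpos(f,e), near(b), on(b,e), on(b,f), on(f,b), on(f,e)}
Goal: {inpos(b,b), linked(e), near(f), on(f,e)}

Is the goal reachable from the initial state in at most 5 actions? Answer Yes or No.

1. move(f,b)  →  {inpos(b,b), inpos(b,e), inpos(b,f), inpos(e,e), inpos(f,e), near(b), near(f), on(b,e), on(f,b), on(f,e)}
2. move(e,b)  →  {inpos(b,b), inpos(b,e), inpos(b,f), inpos(e,e), inpos(f,e), near(b), near(e), near(f), on(f,b), on(f,e)}
3. drop(e)  →  {inpos(b,b), inpos(b,e), inpos(b,f), inpos(e,e), inpos(f,e), linked(e), near(b), near(e), near(f), on(e,e), on(f,b), on(f,e)}
optimal plan length = 3; 3 ≤ 5

Yes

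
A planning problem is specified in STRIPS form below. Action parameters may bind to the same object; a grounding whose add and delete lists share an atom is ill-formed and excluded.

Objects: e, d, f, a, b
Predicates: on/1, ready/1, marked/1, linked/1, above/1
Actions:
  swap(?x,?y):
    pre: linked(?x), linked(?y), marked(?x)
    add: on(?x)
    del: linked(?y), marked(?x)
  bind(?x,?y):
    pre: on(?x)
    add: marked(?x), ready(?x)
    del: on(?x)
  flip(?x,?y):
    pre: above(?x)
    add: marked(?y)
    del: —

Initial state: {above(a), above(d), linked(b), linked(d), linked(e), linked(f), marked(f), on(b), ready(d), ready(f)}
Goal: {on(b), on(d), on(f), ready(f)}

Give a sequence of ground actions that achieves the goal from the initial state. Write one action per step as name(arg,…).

swap(f,e); flip(d,d); swap(d,d)

1. swap(f,e)  →  {above(a), above(d), linked(b), linked(d), linked(f), on(b), on(f), ready(d), ready(f)}
2. flip(d,d)  →  {above(a), above(d), linked(b), linked(d), linked(f), marked(d), on(b), on(f), ready(d), ready(f)}
3. swap(d,d)  →  {above(a), above(d), linked(b), linked(f), on(b), on(d), on(f), ready(d), ready(f)}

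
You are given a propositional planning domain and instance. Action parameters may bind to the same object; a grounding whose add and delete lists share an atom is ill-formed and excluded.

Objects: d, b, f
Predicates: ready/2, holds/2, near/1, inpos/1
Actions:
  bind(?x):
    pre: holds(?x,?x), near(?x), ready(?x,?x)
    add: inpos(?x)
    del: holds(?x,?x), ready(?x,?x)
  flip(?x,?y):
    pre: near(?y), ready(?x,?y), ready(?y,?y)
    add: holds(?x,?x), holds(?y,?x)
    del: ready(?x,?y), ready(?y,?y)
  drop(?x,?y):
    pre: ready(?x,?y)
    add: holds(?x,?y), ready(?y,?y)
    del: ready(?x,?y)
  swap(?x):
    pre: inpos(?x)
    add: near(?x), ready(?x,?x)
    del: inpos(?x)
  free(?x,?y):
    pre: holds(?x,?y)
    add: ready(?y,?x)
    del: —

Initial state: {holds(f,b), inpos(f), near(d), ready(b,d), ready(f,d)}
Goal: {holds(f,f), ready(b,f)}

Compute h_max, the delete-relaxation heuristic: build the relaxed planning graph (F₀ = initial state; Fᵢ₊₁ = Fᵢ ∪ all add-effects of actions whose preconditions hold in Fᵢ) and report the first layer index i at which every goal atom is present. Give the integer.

F0 = init (5 atoms)
F1 = F0 ∪ {holds(b,d), holds(f,d), near(f), ready(b,f), ready(d,d), ready(f,f)}  (11 atoms)
F2 = F1 ∪ {holds(b,b), holds(b,f), holds(d,b), holds(d,d), holds(d,f), holds(f,f), ready(d,b), ready(d,f)}  (19 atoms)
goal ⊆ F2  ⇒  h_max = 2

2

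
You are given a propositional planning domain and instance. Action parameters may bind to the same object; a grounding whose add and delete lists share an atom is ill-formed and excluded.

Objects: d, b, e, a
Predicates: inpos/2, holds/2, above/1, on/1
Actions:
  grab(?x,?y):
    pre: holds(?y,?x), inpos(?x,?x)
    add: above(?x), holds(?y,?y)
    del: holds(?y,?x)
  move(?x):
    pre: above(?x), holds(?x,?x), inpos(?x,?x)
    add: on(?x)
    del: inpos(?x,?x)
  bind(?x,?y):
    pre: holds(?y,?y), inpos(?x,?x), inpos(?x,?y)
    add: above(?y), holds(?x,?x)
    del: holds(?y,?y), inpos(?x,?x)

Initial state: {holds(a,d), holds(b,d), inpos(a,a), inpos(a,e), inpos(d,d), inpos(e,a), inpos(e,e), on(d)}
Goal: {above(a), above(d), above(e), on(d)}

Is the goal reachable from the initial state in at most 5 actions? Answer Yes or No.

Yes

1. grab(d,a)  →  {above(d), holds(a,a), holds(b,d), inpos(a,a), inpos(a,e), inpos(d,d), inpos(e,a), inpos(e,e), on(d)}
2. bind(e,a)  →  {above(a), above(d), holds(b,d), holds(e,e), inpos(a,a), inpos(a,e), inpos(d,d), inpos(e,a), on(d)}
3. bind(a,e)  →  {above(a), above(d), above(e), holds(a,a), holds(b,d), inpos(a,e), inpos(d,d), inpos(e,a), on(d)}
optimal plan length = 3; 3 ≤ 5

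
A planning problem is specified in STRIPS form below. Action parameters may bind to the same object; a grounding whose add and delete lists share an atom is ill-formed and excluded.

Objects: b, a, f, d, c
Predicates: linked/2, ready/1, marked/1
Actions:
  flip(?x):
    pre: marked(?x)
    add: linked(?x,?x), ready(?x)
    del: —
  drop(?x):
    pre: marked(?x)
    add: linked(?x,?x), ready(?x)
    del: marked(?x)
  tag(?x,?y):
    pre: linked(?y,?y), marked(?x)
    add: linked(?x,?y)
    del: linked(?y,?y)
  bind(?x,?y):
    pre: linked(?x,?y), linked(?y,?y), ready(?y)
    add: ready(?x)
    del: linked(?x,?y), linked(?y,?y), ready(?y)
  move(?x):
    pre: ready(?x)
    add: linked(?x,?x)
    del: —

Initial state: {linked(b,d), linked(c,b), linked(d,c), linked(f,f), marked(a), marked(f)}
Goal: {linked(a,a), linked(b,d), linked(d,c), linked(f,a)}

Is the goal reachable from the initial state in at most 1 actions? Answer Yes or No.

No

1. flip(a)  →  {linked(a,a), linked(b,d), linked(c,b), linked(d,c), linked(f,f), marked(a), marked(f), ready(a)}
2. tag(f,a)  →  {linked(b,d), linked(c,b), linked(d,c), linked(f,a), linked(f,f), marked(a), marked(f), ready(a)}
3. flip(a)  →  {linked(a,a), linked(b,d), linked(c,b), linked(d,c), linked(f,a), linked(f,f), marked(a), marked(f), ready(a)}
optimal plan length = 3; 3 > 1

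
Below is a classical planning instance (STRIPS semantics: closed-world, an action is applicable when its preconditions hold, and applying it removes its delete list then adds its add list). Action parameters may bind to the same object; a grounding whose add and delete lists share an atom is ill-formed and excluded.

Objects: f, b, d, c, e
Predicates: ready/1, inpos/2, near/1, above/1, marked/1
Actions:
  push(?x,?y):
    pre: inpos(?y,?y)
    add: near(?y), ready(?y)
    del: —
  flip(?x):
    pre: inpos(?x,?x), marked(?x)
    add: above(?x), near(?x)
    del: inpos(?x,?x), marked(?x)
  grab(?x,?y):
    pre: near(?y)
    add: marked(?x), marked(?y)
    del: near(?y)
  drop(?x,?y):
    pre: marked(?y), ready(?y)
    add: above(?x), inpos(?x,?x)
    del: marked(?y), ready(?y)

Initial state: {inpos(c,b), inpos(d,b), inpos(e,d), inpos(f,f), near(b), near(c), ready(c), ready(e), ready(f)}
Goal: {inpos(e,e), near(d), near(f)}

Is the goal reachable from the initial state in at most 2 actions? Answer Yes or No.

1. push(f,f)  →  {inpos(c,b), inpos(d,b), inpos(e,d), inpos(f,f), near(b), near(c), near(f), ready(c), ready(e), ready(f)}
2. grab(f,c)  →  {inpos(c,b), inpos(d,b), inpos(e,d), inpos(f,f), marked(c), marked(f), near(b), near(f), ready(c), ready(e), ready(f)}
3. drop(d,f)  →  {above(d), inpos(c,b), inpos(d,b), inpos(d,d), inpos(e,d), inpos(f,f), marked(c), near(b), near(f), ready(c), ready(e)}
4. push(f,d)  →  {above(d), inpos(c,b), inpos(d,b), inpos(d,d), inpos(e,d), inpos(f,f), marked(c), near(b), near(d), near(f), ready(c), ready(d), ready(e)}
5. drop(e,c)  →  {above(d), above(e), inpos(c,b), inpos(d,b), inpos(d,d), inpos(e,d), inpos(e,e), inpos(f,f), near(b), near(d), near(f), ready(d), ready(e)}
optimal plan length = 5; 5 > 2

No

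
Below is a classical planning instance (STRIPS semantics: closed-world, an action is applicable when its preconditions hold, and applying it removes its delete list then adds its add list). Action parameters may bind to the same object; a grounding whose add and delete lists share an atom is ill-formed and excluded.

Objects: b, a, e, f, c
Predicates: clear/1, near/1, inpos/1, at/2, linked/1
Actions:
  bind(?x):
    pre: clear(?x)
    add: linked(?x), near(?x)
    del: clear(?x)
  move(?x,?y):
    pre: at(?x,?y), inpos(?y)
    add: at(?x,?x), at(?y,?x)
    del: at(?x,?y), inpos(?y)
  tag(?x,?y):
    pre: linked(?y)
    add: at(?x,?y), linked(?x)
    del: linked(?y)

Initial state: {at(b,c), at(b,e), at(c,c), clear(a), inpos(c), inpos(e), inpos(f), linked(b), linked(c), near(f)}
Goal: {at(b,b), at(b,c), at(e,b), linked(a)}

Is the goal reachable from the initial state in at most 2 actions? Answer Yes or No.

Yes

1. bind(a)  →  {at(b,c), at(b,e), at(c,c), inpos(c), inpos(e), inpos(f), linked(a), linked(b), linked(c), near(a), near(f)}
2. move(b,e)  →  {at(b,b), at(b,c), at(c,c), at(e,b), inpos(c), inpos(f), linked(a), linked(b), linked(c), near(a), near(f)}
optimal plan length = 2; 2 ≤ 2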